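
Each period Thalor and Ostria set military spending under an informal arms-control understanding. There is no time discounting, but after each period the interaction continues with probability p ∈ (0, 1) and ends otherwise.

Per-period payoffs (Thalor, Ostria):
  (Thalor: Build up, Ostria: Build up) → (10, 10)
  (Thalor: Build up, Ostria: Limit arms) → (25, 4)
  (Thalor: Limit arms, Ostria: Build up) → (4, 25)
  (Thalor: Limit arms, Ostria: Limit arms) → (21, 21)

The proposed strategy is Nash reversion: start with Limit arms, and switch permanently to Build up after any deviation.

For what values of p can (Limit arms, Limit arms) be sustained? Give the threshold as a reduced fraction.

Expected cooperation value is 21 + p·21 + p²·21 + … = 21/(1−p); deviation gives 25 + p·10/(1−p).
21 ≥ 25(1−p) + 10p ⇒ 15p ≥ 4 ⇒ p ≥ 4/15.

4/15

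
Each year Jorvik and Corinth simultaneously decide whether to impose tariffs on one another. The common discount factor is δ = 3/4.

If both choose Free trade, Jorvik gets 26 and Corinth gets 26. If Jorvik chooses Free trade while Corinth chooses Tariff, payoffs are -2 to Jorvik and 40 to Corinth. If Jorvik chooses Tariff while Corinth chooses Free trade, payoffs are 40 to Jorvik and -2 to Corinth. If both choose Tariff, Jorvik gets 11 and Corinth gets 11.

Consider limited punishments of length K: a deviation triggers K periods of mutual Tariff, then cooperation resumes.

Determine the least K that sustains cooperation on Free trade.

No profitable deviation requires (26−11)(δ+…+δ^K) ≥ 40−26, i.e. δ+…+δ^K ≥ 14/15 ≈ 0.9333.
With δ = 3/4, the partial sums are K=1: 0.7500, K=2: 1.3125.
K = 2 is the first length at which the sum reaches 0.9333.

2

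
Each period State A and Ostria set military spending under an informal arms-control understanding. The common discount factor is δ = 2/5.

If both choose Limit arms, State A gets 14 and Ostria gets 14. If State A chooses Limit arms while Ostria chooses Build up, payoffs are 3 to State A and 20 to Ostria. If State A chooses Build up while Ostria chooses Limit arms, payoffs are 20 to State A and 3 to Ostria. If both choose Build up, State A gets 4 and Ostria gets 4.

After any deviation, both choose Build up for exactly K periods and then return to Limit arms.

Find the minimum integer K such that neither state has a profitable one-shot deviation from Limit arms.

3

No profitable deviation requires (14−4)(δ+…+δ^K) ≥ 20−14, i.e. δ+…+δ^K ≥ 3/5 ≈ 0.6000.
With δ = 2/5, the partial sums are K=1: 0.4000, K=2: 0.5600, K=3: 0.6240.
K = 3 is the first length at which the sum reaches 0.6000.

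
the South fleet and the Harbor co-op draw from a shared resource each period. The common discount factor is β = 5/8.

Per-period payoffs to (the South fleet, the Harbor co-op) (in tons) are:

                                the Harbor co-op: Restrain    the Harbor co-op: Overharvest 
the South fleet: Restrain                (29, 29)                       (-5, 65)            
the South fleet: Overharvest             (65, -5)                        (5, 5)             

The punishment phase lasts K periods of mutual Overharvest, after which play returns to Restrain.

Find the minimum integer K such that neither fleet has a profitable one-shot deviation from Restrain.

IC: β(1−β^K)/(1−β) ≥ (65−29)/(29−5) = 3/2.
With β = 5/8: need 1 − β^K ≥ 3/2·(1−5/8)/(5/8), i.e. β^K ≤ 0.1000.
Since (5/8)^4 = 0.1526 and (5/8)^5 = 0.0954, the smallest such K is 5.

5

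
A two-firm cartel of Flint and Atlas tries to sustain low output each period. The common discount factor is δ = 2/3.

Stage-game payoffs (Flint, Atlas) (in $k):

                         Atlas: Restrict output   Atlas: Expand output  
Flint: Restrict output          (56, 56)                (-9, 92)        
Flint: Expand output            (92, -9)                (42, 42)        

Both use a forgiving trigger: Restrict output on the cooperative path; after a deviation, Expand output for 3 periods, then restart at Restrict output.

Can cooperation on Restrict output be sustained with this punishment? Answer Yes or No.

IC: δ+…+δ^3 ≥ (92−56)/(56−42) = 18/7.
At δ = 2/3: partial sum = 1.4074 < 2.5714. Cooperation not sustainable.

No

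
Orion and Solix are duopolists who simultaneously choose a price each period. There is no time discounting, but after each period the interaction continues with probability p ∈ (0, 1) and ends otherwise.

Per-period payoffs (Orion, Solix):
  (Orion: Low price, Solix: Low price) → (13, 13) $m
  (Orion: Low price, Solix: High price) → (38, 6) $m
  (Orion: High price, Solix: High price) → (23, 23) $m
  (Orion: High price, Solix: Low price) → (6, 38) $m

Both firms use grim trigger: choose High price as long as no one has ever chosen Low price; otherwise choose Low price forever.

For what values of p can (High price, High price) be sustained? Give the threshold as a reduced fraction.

With no time discounting, the continuation probability p plays the role of the discount factor.
Grim-trigger IC: 23/(1−p) ≥ 38 + 13p/(1−p) ⇒ p ≥ (38−23)/(38−13) = 3/5.

3/5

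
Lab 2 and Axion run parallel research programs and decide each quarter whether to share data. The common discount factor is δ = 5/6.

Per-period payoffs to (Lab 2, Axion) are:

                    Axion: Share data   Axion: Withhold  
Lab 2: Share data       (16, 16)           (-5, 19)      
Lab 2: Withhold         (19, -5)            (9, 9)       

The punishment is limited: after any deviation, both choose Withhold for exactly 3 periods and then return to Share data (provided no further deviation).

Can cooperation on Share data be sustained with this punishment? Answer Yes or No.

IC: δ+…+δ^3 ≥ (19−16)/(16−9) = 3/7.
At δ = 5/6: partial sum = 2.1065 ≥ 0.4286. Cooperation sustainable.

Yes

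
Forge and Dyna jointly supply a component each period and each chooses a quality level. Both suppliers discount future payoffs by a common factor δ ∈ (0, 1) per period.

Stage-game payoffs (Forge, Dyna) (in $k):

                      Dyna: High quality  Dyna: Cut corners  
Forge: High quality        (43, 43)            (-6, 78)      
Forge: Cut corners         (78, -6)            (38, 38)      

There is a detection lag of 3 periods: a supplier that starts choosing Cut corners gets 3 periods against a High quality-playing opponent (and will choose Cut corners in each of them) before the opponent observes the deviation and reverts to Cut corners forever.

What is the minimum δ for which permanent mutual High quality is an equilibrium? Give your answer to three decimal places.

The best deviation is to choose Cut corners for all 3 undetected periods, earning 78 each, then 38 forever once detected.
Deviation value: 78(1−δ^3)/(1−δ) + 38δ^3/(1−δ); cooperation value: 43/(1−δ).
IC: 43 ≥ 78(1−δ^3) + 38δ^3 = 78 − 40δ^3.
So δ^3 ≥ 35/40 = 7/8, giving δ ≥ (7/8)^(1/3) ≈ 0.956.

0.956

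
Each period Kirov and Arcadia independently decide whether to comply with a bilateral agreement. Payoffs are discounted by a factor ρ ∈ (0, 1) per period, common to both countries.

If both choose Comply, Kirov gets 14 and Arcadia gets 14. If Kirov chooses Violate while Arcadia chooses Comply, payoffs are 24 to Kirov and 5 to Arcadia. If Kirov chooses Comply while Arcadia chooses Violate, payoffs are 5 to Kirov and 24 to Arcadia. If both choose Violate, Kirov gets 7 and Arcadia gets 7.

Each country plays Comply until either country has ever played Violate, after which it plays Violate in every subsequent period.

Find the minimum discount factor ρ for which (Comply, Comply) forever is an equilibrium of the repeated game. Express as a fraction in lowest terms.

One-period gain from deviating is 24 − 14 = 10. The loss is 14 − 7 = 7 in every subsequent period, with present value 7·ρ/(1−ρ).
Deviation is unprofitable when 7·ρ/(1−ρ) ≥ 10, i.e. ρ/(1−ρ) ≥ 10/7.
Equivalently ρ ≥ 10/(10+7) = 10/17.

10/17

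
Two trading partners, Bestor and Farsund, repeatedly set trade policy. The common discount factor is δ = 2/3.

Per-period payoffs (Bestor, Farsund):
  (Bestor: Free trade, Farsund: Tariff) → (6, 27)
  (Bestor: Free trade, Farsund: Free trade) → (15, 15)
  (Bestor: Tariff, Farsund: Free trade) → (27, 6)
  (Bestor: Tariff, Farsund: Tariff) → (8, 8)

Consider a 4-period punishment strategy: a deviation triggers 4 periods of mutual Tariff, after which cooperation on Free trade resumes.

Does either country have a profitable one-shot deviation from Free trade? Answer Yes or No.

Yes

IC: δ+…+δ^4 ≥ (27−15)/(15−8) = 12/7.
At δ = 2/3: partial sum = 1.6049 < 1.7143. Cooperation not sustainable.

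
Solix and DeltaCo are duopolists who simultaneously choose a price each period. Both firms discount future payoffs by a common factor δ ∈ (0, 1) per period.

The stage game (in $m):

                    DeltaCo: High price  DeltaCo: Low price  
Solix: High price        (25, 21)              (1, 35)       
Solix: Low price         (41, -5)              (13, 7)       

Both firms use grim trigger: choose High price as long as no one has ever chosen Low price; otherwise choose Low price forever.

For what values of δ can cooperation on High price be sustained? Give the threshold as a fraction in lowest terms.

4/7

Solix: cooperation gives 25 each period; deviation gives 41 once then 13 forever.
  25/(1−δ) ≥ 41 + 13δ/(1−δ) ⇒ δ ≥ 16/28 = 4/7.
DeltaCo: cooperation gives 21 each period; deviation gives 35 once then 7 forever.
  δ ≥ 14/28 = 1/2.
Both must hold, so the binding constraint is Solix's: δ ≥ 4/7.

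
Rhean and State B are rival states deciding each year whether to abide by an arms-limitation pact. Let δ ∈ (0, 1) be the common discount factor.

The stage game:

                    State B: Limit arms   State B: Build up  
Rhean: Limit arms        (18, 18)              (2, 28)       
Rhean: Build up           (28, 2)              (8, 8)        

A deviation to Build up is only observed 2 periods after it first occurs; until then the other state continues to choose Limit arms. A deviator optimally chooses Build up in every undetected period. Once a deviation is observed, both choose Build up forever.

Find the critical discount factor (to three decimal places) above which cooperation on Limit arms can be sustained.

Deviating for the 2 undetected periods gains 28−18 = 10 per period over cooperation, then loses 18−8 = 10 per period forever once punishment starts.
Gain: 10(1 + δ + … + δ^1); loss: 10·δ^2/(1−δ).
No profitable deviation ⇔ 10(1−δ^2) ≤ 10·δ^2, i.e. δ^2 ≥ 10/(10+10) = 1/2.
Hence δ ≥ (1/2)^(1/2) ≈ 0.707.

0.707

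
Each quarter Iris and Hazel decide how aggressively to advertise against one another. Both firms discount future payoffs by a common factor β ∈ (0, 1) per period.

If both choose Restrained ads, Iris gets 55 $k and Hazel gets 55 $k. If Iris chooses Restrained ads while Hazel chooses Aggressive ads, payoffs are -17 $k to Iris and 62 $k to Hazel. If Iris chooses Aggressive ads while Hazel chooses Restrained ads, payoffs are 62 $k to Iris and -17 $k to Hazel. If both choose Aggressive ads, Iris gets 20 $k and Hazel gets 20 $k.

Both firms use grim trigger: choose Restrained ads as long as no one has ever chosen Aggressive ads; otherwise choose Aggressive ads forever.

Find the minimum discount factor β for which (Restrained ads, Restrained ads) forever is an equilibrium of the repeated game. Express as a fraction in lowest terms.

One-period gain from deviating is 62 − 55 = 7. The loss is 55 − 20 = 35 in every subsequent period, with present value 35·β/(1−β).
Deviation is unprofitable when 35·β/(1−β) ≥ 7, i.e. β/(1−β) ≥ 1/5.
Equivalently β ≥ 7/(7+35) = 1/6.

1/6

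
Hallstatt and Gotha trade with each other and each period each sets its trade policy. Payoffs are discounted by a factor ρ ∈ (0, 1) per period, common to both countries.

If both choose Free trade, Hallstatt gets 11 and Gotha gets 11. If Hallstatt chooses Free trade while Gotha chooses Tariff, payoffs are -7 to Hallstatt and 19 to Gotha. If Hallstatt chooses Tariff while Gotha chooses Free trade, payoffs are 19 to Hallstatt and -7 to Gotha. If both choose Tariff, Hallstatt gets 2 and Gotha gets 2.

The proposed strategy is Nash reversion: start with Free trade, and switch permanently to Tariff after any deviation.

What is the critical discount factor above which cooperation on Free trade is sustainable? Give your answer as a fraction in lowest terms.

11/(1−ρ) ≥ 19 + 2ρ/(1−ρ)
11 ≥ 19 − 17ρ
ρ ≥ 8/17.

8/17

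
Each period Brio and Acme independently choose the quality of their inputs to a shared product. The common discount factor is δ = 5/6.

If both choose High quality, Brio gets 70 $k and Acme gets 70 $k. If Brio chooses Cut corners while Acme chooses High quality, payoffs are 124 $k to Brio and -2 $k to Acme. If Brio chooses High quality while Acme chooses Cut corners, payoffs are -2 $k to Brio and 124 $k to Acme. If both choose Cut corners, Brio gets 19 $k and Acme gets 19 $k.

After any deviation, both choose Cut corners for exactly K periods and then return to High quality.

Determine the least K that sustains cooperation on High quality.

2

IC: δ(1−δ^K)/(1−δ) ≥ (124−70)/(70−19) = 18/17.
With δ = 5/6: need 1 − δ^K ≥ 18/17·(1−5/6)/(5/6), i.e. δ^K ≤ 0.7882.
Since (5/6)^1 = 0.8333 and (5/6)^2 = 0.6944, the smallest such K is 2.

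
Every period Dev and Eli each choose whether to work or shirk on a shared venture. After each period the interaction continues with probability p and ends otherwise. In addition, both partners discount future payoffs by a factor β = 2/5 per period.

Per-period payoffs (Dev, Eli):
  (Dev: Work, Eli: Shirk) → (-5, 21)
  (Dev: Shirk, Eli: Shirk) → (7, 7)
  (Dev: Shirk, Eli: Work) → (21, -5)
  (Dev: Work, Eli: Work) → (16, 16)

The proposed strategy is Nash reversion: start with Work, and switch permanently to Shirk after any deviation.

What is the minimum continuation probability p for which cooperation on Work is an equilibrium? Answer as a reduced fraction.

25/28

Expected continuation weight on next period's payoff is β·p = 2/5·p, which plays the role of the discount factor.
Cooperation requires 2/5·p ≥ (21−16)/(21−7) = 5/14, hence p ≥ 25/28.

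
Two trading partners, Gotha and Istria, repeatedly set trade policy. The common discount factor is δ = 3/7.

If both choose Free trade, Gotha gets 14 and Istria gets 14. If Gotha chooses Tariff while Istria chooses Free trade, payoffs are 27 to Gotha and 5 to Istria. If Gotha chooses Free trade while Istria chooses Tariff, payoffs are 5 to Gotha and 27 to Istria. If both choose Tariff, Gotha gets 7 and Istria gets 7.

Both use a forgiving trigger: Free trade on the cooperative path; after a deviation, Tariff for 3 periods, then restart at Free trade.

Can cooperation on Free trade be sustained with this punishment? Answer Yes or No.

IC: δ+…+δ^3 ≥ (27−14)/(14−7) = 13/7.
At δ = 3/7: partial sum = 0.6910 < 1.8571. Cooperation not sustainable.

No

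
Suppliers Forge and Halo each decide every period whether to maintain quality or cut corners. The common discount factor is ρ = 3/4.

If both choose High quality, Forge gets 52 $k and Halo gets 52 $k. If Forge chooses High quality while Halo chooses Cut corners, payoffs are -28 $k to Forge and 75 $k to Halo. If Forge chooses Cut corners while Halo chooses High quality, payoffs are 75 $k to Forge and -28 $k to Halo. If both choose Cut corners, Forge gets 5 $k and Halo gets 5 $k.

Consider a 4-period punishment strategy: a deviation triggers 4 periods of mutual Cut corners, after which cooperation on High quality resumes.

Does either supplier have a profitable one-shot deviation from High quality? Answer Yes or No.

IC: ρ+…+ρ^4 ≥ (75−52)/(52−5) = 23/47.
At ρ = 3/4: partial sum = 2.0508 ≥ 0.4894. Cooperation sustainable.

No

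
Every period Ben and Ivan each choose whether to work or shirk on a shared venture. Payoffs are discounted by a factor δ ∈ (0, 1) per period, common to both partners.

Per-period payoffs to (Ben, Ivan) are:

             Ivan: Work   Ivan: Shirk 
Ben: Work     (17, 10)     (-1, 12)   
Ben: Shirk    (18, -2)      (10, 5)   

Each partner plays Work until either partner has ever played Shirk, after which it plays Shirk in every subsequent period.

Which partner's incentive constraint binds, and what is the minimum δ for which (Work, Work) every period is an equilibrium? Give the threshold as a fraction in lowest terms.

Ivan; δ ≥ 2/7

Ben's threshold: (18−17)/(18−10) = 1/8.
Ivan's threshold: (12−10)/(12−5) = 2/7.
1/8 < 2/7, so Ivan binds and δ* = 2/7.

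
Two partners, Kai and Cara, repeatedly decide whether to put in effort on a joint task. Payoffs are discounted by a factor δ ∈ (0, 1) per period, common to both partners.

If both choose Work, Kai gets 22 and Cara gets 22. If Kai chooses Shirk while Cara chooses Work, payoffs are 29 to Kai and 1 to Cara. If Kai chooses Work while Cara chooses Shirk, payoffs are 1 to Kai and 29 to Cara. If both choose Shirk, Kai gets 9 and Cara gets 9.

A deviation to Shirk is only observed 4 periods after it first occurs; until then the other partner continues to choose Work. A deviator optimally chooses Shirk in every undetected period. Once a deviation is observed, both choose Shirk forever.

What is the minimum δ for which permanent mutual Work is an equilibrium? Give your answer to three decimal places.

A deviator earns 29 for 4 periods, then 9 forever; cooperating earns 22 forever. Multiplying the IC by (1−δ):
22 ≥ 29(1−δ^4) + 9δ^4, so 20·δ^4 ≥ 7 and δ^4 ≥ 7/20.
δ ≥ (7/20)^(1/4) ≈ 0.769.

0.769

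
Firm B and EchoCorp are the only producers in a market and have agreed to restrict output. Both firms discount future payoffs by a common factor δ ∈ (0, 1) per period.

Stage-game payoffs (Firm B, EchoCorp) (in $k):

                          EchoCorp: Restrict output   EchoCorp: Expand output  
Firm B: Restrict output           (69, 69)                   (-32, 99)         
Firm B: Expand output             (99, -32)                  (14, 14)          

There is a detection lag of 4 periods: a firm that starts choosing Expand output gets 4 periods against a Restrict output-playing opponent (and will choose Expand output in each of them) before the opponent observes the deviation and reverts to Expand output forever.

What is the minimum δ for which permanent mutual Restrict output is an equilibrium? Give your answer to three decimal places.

0.771

A deviator earns 99 for 4 periods, then 14 forever; cooperating earns 69 forever. Multiplying the IC by (1−δ):
69 ≥ 99(1−δ^4) + 14δ^4, so 85·δ^4 ≥ 30 and δ^4 ≥ 6/17.
δ ≥ (6/17)^(1/4) ≈ 0.771.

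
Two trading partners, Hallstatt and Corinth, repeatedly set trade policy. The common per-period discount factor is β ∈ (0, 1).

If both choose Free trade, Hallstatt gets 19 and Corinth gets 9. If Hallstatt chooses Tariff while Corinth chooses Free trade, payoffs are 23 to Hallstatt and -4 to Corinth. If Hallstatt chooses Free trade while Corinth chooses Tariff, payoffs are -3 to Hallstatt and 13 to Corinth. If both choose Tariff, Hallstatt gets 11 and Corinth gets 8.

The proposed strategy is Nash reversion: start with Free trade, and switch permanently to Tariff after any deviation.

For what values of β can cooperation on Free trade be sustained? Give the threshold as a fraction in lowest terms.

Hallstatt's threshold: (23−19)/(23−11) = 1/3.
Corinth's threshold: (13−9)/(13−8) = 4/5.
1/3 < 4/5, so Corinth binds and β* = 4/5.

4/5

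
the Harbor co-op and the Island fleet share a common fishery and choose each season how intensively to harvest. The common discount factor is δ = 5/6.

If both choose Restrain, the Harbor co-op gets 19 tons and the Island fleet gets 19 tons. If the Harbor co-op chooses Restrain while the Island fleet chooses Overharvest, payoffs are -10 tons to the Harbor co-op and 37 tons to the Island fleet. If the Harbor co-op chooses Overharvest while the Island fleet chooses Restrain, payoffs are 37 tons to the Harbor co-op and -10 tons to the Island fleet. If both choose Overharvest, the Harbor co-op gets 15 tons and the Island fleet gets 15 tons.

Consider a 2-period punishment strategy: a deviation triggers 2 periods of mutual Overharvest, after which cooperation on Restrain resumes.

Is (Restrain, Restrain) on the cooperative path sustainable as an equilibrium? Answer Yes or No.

No

IC: δ+…+δ^2 ≥ (37−19)/(19−15) = 9/2.
At δ = 5/6: partial sum = 1.5278 < 4.5000. Cooperation not sustainable.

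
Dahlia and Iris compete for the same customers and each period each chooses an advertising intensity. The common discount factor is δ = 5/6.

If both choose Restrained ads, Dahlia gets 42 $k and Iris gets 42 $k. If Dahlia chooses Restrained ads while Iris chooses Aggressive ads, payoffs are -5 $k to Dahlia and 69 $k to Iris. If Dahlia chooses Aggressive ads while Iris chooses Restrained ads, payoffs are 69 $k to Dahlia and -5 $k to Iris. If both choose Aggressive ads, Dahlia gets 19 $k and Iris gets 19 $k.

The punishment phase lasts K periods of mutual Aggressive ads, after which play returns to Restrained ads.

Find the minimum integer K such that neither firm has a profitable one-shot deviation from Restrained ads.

Need Σ_{k=1}^{K} δ^k ≥ (69−42)/(42−19) = 1.1739 at δ = 5/6.
At K = 1 the sum is 0.8333 < 1.1739; at K = 2 it is 1.5278 ≥ 1.1739.
So the minimum punishment length is K = 2.

2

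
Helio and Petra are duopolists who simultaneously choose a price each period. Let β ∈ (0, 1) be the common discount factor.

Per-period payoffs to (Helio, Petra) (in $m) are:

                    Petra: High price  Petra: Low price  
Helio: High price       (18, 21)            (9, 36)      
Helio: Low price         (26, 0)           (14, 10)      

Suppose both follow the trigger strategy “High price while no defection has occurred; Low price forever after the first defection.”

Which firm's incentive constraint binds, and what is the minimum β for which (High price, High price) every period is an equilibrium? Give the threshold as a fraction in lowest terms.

Helio; β ≥ 2/3

Helio: cooperation gives 18 each period; deviation gives 26 once then 14 forever.
  18/(1−β) ≥ 26 + 14β/(1−β) ⇒ β ≥ 8/12 = 2/3.
Petra: cooperation gives 21 each period; deviation gives 36 once then 10 forever.
  β ≥ 15/26.
Both must hold, so the binding constraint is Helio's: β ≥ 2/3.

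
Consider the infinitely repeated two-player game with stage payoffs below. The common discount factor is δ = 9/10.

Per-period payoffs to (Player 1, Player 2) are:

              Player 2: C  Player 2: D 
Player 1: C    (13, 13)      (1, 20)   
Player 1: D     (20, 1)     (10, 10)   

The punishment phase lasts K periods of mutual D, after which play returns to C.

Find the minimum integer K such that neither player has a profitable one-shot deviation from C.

Need Σ_{k=1}^{K} δ^k ≥ (20−13)/(13−10) = 2.3333 at δ = 9/10.
At K = 2 the sum is 1.7100 < 2.3333; at K = 3 it is 2.4390 ≥ 2.3333.
So the minimum punishment length is K = 3.

3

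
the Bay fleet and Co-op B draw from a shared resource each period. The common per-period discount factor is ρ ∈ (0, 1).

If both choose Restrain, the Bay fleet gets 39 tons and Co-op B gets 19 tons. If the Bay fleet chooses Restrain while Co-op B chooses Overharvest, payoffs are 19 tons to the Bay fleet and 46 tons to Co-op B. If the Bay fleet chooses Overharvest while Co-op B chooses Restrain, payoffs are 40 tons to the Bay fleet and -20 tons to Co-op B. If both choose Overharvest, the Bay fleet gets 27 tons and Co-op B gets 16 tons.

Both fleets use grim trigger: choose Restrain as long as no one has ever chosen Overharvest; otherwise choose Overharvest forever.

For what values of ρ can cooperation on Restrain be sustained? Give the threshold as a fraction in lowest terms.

the Bay fleet: cooperation gives 39 each period; deviation gives 40 once then 27 forever.
  39/(1−ρ) ≥ 40 + 27ρ/(1−ρ) ⇒ ρ ≥ 1/13.
Co-op B: cooperation gives 19 each period; deviation gives 46 once then 16 forever.
  ρ ≥ 27/30 = 9/10.
Both must hold, so the binding constraint is Co-op B's: ρ ≥ 9/10.

9/10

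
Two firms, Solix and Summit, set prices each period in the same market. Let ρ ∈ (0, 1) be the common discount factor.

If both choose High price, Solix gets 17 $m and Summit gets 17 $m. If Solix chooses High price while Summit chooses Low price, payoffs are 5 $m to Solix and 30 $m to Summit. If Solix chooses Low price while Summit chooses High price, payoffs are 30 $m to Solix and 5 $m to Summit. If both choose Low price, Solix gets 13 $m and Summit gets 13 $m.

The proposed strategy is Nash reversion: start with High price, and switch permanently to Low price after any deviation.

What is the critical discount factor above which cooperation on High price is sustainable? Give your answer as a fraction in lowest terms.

13/17

Under grim trigger the critical discount factor is (T−C)/(T−P) with T = 30, C = 17, P = 13.
ρ* = (30−17)/(30−13) = 13/17.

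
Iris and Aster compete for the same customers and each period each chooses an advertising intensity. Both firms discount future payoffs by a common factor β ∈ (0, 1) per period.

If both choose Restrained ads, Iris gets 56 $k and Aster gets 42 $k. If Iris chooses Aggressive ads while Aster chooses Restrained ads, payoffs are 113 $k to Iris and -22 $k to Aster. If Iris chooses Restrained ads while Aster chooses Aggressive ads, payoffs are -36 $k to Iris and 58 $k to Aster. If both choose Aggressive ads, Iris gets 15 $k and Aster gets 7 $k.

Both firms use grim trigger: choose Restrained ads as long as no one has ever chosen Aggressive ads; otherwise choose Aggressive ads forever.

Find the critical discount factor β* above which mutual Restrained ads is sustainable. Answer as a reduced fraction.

57/98

Iris's threshold: (113−56)/(113−15) = 57/98.
Aster's threshold: (58−42)/(58−7) = 16/51.
57/98 > 16/51, so Iris binds and β* = 57/98.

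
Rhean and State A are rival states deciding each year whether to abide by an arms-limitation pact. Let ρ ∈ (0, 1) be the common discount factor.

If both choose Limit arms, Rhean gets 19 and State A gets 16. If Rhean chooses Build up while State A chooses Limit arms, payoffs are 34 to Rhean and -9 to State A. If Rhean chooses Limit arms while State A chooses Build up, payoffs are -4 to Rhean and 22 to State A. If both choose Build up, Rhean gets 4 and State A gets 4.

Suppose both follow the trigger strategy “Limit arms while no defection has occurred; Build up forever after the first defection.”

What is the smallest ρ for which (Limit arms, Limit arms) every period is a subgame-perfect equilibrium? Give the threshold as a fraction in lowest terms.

1/2

Rhean: cooperation gives 19 each period; deviation gives 34 once then 4 forever.
  19/(1−ρ) ≥ 34 + 4ρ/(1−ρ) ⇒ ρ ≥ 15/30 = 1/2.
State A: cooperation gives 16 each period; deviation gives 22 once then 4 forever.
  ρ ≥ 6/18 = 1/3.
Both must hold, so the binding constraint is Rhean's: ρ ≥ 1/2.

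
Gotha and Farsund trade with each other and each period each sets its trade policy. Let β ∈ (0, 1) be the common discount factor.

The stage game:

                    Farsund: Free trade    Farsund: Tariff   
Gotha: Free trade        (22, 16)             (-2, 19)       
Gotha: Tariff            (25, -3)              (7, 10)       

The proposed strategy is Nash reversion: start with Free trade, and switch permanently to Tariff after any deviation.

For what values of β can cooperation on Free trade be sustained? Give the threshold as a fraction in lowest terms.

1/3

Gotha: cooperation gives 22 each period; deviation gives 25 once then 7 forever.
  22/(1−β) ≥ 25 + 7β/(1−β) ⇒ β ≥ 3/18 = 1/6.
Farsund: cooperation gives 16 each period; deviation gives 19 once then 10 forever.
  β ≥ 3/9 = 1/3.
Both must hold, so the binding constraint is Farsund's: β ≥ 1/3.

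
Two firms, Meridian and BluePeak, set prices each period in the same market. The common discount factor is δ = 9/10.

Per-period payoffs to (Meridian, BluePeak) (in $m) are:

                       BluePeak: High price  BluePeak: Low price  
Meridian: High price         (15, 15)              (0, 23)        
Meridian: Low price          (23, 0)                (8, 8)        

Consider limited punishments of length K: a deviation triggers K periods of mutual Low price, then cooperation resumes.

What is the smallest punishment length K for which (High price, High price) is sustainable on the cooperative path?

No profitable deviation requires (15−8)(δ+…+δ^K) ≥ 23−15, i.e. δ+…+δ^K ≥ 8/7 ≈ 1.1429.
With δ = 9/10, the partial sums are K=1: 0.9000, K=2: 1.7100.
K = 2 is the first length at which the sum reaches 1.1429.

2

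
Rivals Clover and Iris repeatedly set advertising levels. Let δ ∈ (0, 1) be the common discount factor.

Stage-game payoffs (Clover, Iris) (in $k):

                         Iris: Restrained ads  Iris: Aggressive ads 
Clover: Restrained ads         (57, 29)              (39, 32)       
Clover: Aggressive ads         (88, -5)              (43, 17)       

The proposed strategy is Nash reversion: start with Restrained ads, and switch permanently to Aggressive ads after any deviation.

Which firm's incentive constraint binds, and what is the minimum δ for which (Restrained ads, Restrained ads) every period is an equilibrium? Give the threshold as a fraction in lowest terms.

Clover: cooperation gives 57 each period; deviation gives 88 once then 43 forever.
  57/(1−δ) ≥ 88 + 43δ/(1−δ) ⇒ δ ≥ 31/45.
Iris: cooperation gives 29 each period; deviation gives 32 once then 17 forever.
  δ ≥ 3/15 = 1/5.
Both must hold, so the binding constraint is Clover's: δ ≥ 31/45.

Clover; δ ≥ 31/45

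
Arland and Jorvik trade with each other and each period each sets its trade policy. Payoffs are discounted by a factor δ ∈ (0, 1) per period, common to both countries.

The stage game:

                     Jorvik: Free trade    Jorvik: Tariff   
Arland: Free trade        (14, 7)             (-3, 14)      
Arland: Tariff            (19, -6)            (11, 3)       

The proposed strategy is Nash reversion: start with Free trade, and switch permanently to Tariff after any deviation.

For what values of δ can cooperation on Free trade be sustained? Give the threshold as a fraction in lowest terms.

Arland's threshold: (19−14)/(19−11) = 5/8.
Jorvik's threshold: (14−7)/(14−3) = 7/11.
5/8 < 7/11, so Jorvik binds and δ* = 7/11.

7/11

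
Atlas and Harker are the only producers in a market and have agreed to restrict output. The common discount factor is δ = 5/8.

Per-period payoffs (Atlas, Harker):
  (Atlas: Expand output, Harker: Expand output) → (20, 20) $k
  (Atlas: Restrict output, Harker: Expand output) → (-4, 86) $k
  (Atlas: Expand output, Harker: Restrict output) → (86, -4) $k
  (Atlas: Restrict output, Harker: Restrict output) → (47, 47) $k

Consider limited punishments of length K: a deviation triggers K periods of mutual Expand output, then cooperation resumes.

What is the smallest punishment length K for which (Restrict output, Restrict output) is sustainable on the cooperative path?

5

No profitable deviation requires (47−20)(δ+…+δ^K) ≥ 86−47, i.e. δ+…+δ^K ≥ 13/9 ≈ 1.4444.
With δ = 5/8, the partial sums are K=1: 0.6250, K=2: 1.0156, K=3: 1.2598, K=4: 1.4124, K=5: 1.5077.
K = 5 is the first length at which the sum reaches 1.4444.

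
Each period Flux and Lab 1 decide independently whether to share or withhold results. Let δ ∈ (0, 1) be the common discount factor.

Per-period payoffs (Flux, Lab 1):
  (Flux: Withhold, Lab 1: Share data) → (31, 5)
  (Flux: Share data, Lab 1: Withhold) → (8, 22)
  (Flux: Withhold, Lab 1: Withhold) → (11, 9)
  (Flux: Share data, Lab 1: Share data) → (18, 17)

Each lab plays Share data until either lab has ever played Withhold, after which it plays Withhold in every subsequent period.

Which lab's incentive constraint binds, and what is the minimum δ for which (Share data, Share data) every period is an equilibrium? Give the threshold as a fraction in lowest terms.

Flux; δ ≥ 13/20

For Flux: deviation gain 31−18 = 13, per-period punishment loss 18−11 = 7. IC gives δ ≥ 13/20.
For Lab 1: gain 5, loss 8 per period, so δ ≥ 5/13.
The tighter constraint is Flux's, so cooperation needs δ ≥ 13/20.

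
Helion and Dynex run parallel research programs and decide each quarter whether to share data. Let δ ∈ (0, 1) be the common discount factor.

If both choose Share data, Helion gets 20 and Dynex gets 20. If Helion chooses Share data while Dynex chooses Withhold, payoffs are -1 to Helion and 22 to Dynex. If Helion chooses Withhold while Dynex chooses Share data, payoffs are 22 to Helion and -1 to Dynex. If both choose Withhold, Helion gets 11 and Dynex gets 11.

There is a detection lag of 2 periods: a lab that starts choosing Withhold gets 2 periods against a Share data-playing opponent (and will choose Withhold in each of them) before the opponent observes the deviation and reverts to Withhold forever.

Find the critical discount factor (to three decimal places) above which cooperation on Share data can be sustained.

0.426

The best deviation is to choose Withhold for all 2 undetected periods, earning 22 each, then 11 forever once detected.
Deviation value: 22(1−δ^2)/(1−δ) + 11δ^2/(1−δ); cooperation value: 20/(1−δ).
IC: 20 ≥ 22(1−δ^2) + 11δ^2 = 22 − 11δ^2.
So δ^2 ≥ 2/11, giving δ ≥ (2/11)^(1/2) ≈ 0.426.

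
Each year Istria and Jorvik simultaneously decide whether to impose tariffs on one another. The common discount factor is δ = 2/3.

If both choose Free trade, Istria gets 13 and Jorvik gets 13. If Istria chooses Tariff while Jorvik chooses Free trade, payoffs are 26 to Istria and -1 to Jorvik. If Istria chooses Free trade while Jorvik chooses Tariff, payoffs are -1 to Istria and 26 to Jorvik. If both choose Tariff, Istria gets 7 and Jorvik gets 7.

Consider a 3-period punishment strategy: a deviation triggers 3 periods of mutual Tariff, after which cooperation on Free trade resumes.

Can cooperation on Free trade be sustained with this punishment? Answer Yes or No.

No

IC: δ+…+δ^3 ≥ (26−13)/(13−7) = 13/6.
At δ = 2/3: partial sum = 1.4074 < 2.1667. Cooperation not sustainable.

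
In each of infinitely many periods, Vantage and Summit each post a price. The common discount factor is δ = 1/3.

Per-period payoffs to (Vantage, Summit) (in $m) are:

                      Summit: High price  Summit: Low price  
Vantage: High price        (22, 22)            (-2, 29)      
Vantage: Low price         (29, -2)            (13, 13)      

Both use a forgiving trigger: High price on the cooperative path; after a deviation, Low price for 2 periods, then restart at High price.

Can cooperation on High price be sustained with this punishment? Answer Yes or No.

IC: δ+…+δ^2 ≥ (29−22)/(22−13) = 7/9.
At δ = 1/3: partial sum = 0.4444 < 0.7778. Cooperation not sustainable.

No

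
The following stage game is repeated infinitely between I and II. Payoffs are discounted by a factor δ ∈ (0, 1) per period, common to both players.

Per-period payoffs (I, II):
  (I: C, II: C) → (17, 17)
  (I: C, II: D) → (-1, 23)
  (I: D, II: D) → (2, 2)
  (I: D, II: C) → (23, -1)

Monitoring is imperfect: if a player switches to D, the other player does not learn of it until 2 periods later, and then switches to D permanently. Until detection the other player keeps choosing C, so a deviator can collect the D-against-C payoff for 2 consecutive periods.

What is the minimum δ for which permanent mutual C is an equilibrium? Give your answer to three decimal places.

0.535

A deviator earns 23 for 2 periods, then 2 forever; cooperating earns 17 forever. Multiplying the IC by (1−δ):
17 ≥ 23(1−δ^2) + 2δ^2, so 21·δ^2 ≥ 6 and δ^2 ≥ 2/7.
δ ≥ (2/7)^(1/2) ≈ 0.535.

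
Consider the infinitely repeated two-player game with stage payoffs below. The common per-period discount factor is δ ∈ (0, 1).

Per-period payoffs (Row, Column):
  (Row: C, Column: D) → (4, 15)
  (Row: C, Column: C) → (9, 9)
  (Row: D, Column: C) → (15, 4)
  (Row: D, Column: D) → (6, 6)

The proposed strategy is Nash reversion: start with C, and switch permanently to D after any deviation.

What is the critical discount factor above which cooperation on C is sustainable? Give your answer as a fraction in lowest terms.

2/3

9/(1−δ) ≥ 15 + 6δ/(1−δ)
9 ≥ 15 − 9δ
δ ≥ 6/9 = 2/3.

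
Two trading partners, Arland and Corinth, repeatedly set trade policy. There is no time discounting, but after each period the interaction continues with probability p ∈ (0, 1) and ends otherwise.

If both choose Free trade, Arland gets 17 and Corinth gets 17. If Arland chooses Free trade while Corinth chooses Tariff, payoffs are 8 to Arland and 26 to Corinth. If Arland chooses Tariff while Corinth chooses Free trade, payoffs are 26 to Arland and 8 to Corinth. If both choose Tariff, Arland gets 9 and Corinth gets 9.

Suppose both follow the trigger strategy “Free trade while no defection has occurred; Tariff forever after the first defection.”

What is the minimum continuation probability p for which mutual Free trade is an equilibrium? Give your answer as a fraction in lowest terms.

9/17

Expected cooperation value is 17 + p·17 + p²·17 + … = 17/(1−p); deviation gives 26 + p·9/(1−p).
17 ≥ 26(1−p) + 9p ⇒ 17p ≥ 9 ⇒ p ≥ 9/17.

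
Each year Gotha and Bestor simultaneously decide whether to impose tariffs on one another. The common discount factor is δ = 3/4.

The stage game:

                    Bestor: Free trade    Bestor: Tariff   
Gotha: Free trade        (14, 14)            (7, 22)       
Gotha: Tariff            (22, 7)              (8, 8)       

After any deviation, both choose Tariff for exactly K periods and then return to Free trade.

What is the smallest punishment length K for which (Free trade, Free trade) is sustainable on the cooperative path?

3

IC: δ(1−δ^K)/(1−δ) ≥ (22−14)/(14−8) = 4/3.
With δ = 3/4: need 1 − δ^K ≥ 4/3·(1−3/4)/(3/4), i.e. δ^K ≤ 0.5556.
Since (3/4)^2 = 0.5625 and (3/4)^3 = 0.4219, the smallest such K is 3.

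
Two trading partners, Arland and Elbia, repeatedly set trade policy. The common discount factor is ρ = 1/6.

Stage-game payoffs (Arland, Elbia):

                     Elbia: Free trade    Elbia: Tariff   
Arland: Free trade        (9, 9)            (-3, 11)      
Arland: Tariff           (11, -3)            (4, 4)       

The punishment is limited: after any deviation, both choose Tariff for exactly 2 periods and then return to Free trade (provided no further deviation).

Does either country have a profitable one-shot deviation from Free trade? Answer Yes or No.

Yes

A one-shot deviation gives 11 now, then 4 for 2 periods, then back to 9.
Gain from deviating: (11−9) today; loss: (9−4) in each of the next 2 periods.
No-deviation condition: (9−4)(ρ+…+ρ^2) ≥ 11−9, i.e. ρ+…+ρ^2 ≥ 2/5.
At ρ = 1/6: ρ+…+ρ^2 = 0.1944 < 0.4000.
So cooperation is not sustainable.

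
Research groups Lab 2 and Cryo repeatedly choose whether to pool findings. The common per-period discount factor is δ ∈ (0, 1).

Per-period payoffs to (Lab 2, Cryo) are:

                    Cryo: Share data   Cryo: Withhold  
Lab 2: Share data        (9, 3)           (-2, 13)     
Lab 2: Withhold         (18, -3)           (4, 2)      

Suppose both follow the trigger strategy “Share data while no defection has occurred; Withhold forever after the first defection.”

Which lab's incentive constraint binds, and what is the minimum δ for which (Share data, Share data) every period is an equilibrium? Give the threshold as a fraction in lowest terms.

For Lab 2: deviation gain 18−9 = 9, per-period punishment loss 9−4 = 5. IC gives δ ≥ 9/14.
For Cryo: gain 10, loss 1 per period, so δ ≥ 10/11.
The tighter constraint is Cryo's, so cooperation needs δ ≥ 10/11.

Cryo; δ ≥ 10/11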